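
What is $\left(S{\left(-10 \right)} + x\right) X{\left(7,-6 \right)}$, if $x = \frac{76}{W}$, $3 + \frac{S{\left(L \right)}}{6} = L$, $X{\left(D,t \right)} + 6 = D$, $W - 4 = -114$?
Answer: $- \frac{4328}{55} \approx -78.691$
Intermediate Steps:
$W = -110$ ($W = 4 - 114 = -110$)
$X{\left(D,t \right)} = -6 + D$
$S{\left(L \right)} = -18 + 6 L$
$x = - \frac{38}{55}$ ($x = \frac{76}{-110} = 76 \left(- \frac{1}{110}\right) = - \frac{38}{55} \approx -0.69091$)
$\left(S{\left(-10 \right)} + x\right) X{\left(7,-6 \right)} = \left(\left(-18 + 6 \left(-10\right)\right) - \frac{38}{55}\right) \left(-6 + 7\right) = \left(\left(-18 - 60\right) - \frac{38}{55}\right) 1 = \left(-78 - \frac{38}{55}\right) 1 = \left(- \frac{4328}{55}\right) 1 = - \frac{4328}{55}$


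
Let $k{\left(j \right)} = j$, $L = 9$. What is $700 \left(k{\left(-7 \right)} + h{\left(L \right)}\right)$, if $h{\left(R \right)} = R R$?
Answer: $51800$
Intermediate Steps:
$h{\left(R \right)} = R^{2}$
$700 \left(k{\left(-7 \right)} + h{\left(L \right)}\right) = 700 \left(-7 + 9^{2}\right) = 700 \left(-7 + 81\right) = 700 \cdot 74 = 51800$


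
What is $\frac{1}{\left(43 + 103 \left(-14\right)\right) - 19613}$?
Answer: $- \frac{1}{21012} \approx -4.7592 \cdot 10^{-5}$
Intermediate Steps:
$\frac{1}{\left(43 + 103 \left(-14\right)\right) - 19613} = \frac{1}{\left(43 - 1442\right) - 19613} = \frac{1}{-1399 - 19613} = \frac{1}{-21012} = - \frac{1}{21012}$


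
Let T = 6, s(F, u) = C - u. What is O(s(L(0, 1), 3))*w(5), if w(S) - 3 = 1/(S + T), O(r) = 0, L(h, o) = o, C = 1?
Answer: 0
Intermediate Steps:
s(F, u) = 1 - u
w(S) = 3 + 1/(6 + S) (w(S) = 3 + 1/(S + 6) = 3 + 1/(6 + S))
O(s(L(0, 1), 3))*w(5) = 0*((19 + 3*5)/(6 + 5)) = 0*((19 + 15)/11) = 0*((1/11)*34) = 0*(34/11) = 0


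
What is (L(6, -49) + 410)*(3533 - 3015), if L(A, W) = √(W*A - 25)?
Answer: 212380 + 518*I*√319 ≈ 2.1238e+5 + 9251.8*I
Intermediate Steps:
L(A, W) = √(-25 + A*W) (L(A, W) = √(A*W - 25) = √(-25 + A*W))
(L(6, -49) + 410)*(3533 - 3015) = (√(-25 + 6*(-49)) + 410)*(3533 - 3015) = (√(-25 - 294) + 410)*518 = (√(-319) + 410)*518 = (I*√319 + 410)*518 = (410 + I*√319)*518 = 212380 + 518*I*√319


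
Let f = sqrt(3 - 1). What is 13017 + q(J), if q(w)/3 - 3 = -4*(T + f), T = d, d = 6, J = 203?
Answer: 12954 - 12*sqrt(2) ≈ 12937.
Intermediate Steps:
T = 6
f = sqrt(2) ≈ 1.4142
q(w) = -63 - 12*sqrt(2) (q(w) = 9 + 3*(-4*(6 + sqrt(2))) = 9 + 3*(-24 - 4*sqrt(2)) = 9 + (-72 - 12*sqrt(2)) = -63 - 12*sqrt(2))
13017 + q(J) = 13017 + (-63 - 12*sqrt(2)) = 12954 - 12*sqrt(2)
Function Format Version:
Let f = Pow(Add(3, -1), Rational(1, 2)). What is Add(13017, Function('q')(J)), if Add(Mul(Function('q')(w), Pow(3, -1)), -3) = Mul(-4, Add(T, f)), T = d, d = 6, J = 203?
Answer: Add(12954, Mul(-12, Pow(2, Rational(1, 2)))) ≈ 12937.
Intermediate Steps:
T = 6
f = Pow(2, Rational(1, 2)) ≈ 1.4142
Function('q')(w) = Add(-63, Mul(-12, Pow(2, Rational(1, 2)))) (Function('q')(w) = Add(9, Mul(3, Mul(-4, Add(6, Pow(2, Rational(1, 2)))))) = Add(9, Mul(3, Add(-24, Mul(-4, Pow(2, Rational(1, 2)))))) = Add(9, Add(-72, Mul(-12, Pow(2, Rational(1, 2))))) = Add(-63, Mul(-12, Pow(2, Rational(1, 2)))))
Add(13017, Function('q')(J)) = Add(13017, Add(-63, Mul(-12, Pow(2, Rational(1, 2))))) = Add(12954, Mul(-12, Pow(2, Rational(1, 2))))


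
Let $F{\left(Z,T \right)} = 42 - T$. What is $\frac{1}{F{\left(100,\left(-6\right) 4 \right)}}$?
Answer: $\frac{1}{66} \approx 0.015152$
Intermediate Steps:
$\frac{1}{F{\left(100,\left(-6\right) 4 \right)}} = \frac{1}{42 - \left(-6\right) 4} = \frac{1}{42 - -24} = \frac{1}{42 + 24} = \frac{1}{66}$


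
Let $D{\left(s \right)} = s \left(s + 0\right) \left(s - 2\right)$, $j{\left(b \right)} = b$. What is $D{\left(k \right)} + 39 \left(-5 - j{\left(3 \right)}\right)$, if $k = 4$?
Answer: $-280$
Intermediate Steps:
$D{\left(s \right)} = s^{2} \left(-2 + s\right)$ ($D{\left(s \right)} = s s \left(-2 + s\right) = s^{2} \left(-2 + s\right)$)
$D{\left(k \right)} + 39 \left(-5 - j{\left(3 \right)}\right) = 4^{2} \left(-2 + 4\right) + 39 \left(-5 - 3\right) = 16 \cdot 2 + 39 \left(-5 - 3\right) = 32 + 39 \left(-8\right) = 32 - 312 = -280$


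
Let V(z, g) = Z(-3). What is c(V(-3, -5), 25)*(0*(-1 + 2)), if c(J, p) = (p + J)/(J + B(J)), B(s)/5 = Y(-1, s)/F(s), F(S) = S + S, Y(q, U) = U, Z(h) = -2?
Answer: 0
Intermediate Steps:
V(z, g) = -2
F(S) = 2*S
B(s) = 5/2 (B(s) = 5*(s/((2*s))) = 5*(s*(1/(2*s))) = 5*(½) = 5/2)
c(J, p) = (J + p)/(5/2 + J) (c(J, p) = (p + J)/(J + 5/2) = (J + p)/(5/2 + J))
c(V(-3, -5), 25)*(0*(-1 + 2)) = (2*(-2 + 25)/(5 + 2*(-2)))*(0*(-1 + 2)) = (2*23/(5 - 4))*(0*1) = (2*23/1)*0 = (2*1*23)*0 = 46*0 = 0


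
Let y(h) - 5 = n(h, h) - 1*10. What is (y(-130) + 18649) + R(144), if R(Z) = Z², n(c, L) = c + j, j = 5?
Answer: 39255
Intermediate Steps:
n(c, L) = 5 + c (n(c, L) = c + 5 = 5 + c)
y(h) = h (y(h) = 5 + ((5 + h) - 1*10) = 5 + ((5 + h) - 10) = 5 + (-5 + h) = h)
(y(-130) + 18649) + R(144) = (-130 + 18649) + 144² = 18519 + 20736 = 39255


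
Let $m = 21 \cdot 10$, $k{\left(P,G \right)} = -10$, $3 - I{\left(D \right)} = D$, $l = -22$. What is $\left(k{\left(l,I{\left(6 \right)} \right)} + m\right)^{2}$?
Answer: $40000$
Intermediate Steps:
$I{\left(D \right)} = 3 - D$
$m = 210$
$\left(k{\left(l,I{\left(6 \right)} \right)} + m\right)^{2} = \left(-10 + 210\right)^{2} = 200^{2} = 40000$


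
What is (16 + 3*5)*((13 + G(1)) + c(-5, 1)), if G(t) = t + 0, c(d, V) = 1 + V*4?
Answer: 589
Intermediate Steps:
c(d, V) = 1 + 4*V
G(t) = t
(16 + 3*5)*((13 + G(1)) + c(-5, 1)) = (16 + 3*5)*((13 + 1) + (1 + 4*1)) = (16 + 15)*(14 + (1 + 4)) = 31*(14 + 5) = 31*19 = 589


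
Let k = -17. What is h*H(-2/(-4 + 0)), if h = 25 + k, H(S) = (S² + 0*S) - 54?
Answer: -430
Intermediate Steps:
H(S) = -54 + S² (H(S) = (S² + 0) - 54 = S² - 54 = -54 + S²)
h = 8 (h = 25 - 17 = 8)
h*H(-2/(-4 + 0)) = 8*(-54 + (-2/(-4 + 0))²) = 8*(-54 + (-2/(-4))²) = 8*(-54 + (-¼*(-2))²) = 8*(-54 + (½)²) = 8*(-54 + ¼) = 8*(-215/4) = -430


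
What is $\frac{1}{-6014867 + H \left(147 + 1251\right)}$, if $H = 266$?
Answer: $- \frac{1}{5642999} \approx -1.7721 \cdot 10^{-7}$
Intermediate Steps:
$\frac{1}{-6014867 + H \left(147 + 1251\right)} = \frac{1}{-6014867 + 266 \left(147 + 1251\right)} = \frac{1}{-6014867 + 266 \cdot 1398} = \frac{1}{-6014867 + 371868} = \frac{1}{-5642999} = - \frac{1}{5642999}$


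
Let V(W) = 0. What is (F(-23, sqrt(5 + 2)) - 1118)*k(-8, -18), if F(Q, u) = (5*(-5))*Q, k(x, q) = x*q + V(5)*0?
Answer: -78192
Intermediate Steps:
k(x, q) = q*x (k(x, q) = x*q + 0*0 = q*x + 0 = q*x)
F(Q, u) = -25*Q
(F(-23, sqrt(5 + 2)) - 1118)*k(-8, -18) = (-25*(-23) - 1118)*(-18*(-8)) = (575 - 1118)*144 = -543*144 = -78192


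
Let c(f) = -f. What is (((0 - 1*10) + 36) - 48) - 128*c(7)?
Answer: 874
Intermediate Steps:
(((0 - 1*10) + 36) - 48) - 128*c(7) = (((0 - 1*10) + 36) - 48) - (-128)*7 = (((0 - 10) + 36) - 48) - 128*(-7) = ((-10 + 36) - 48) + 896 = (26 - 48) + 896 = -22 + 896 = 874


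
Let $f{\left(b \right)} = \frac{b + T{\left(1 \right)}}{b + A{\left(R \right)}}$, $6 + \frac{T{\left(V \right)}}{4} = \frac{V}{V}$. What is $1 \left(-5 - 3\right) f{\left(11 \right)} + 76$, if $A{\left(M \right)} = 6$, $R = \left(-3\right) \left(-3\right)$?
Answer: $\frac{1364}{17} \approx 80.235$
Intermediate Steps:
$T{\left(V \right)} = -20$ ($T{\left(V \right)} = -24 + 4 \frac{V}{V} = -24 + 4 \cdot 1 = -24 + 4 = -20$)
$R = 9$
$f{\left(b \right)} = \frac{-20 + b}{6 + b}$ ($f{\left(b \right)} = \frac{b - 20}{b + 6} = \frac{-20 + b}{6 + b}$)
$1 \left(-5 - 3\right) f{\left(11 \right)} + 76 = 1 \left(-5 - 3\right) \frac{-20 + 11}{6 + 11} + 76 = 1 \left(-8\right) \frac{1}{17} \left(-9\right) + 76 = - 8 \cdot \frac{1}{17} \left(-9\right) + 76 = \left(-8\right) \left(- \frac{9}{17}\right) + 76 = \frac{72}{17} + 76 = \frac{1364}{17}$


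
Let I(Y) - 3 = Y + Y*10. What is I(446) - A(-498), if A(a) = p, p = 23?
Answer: 4886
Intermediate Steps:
A(a) = 23
I(Y) = 3 + 11*Y (I(Y) = 3 + (Y + Y*10) = 3 + (Y + 10*Y) = 3 + 11*Y)
I(446) - A(-498) = (3 + 11*446) - 1*23 = (3 + 4906) - 23 = 4909 - 23 = 4886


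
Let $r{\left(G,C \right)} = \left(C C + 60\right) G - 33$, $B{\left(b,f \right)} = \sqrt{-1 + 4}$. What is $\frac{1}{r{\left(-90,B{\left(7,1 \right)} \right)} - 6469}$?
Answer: $- \frac{1}{12172} \approx -8.2156 \cdot 10^{-5}$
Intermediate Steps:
$B{\left(b,f \right)} = \sqrt{3}$
$r{\left(G,C \right)} = -33 + G \left(60 + C^{2}\right)$ ($r{\left(G,C \right)} = \left(C^{2} + 60\right) G - 33 = \left(60 + C^{2}\right) G - 33 = G \left(60 + C^{2}\right) - 33 = -33 + G \left(60 + C^{2}\right)$)
$\frac{1}{r{\left(-90,B{\left(7,1 \right)} \right)} - 6469} = \frac{1}{\left(-33 + 60 \left(-90\right) - 90 \left(\sqrt{3}\right)^{2}\right) - 6469} = \frac{1}{\left(-33 - 5400 - 270\right) - 6469} = \frac{1}{-5703 - 6469} = \frac{1}{-12172} = - \frac{1}{12172}$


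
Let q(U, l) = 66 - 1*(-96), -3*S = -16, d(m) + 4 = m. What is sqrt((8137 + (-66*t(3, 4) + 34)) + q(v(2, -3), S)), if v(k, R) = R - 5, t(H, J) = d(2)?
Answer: sqrt(8465) ≈ 92.005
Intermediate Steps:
d(m) = -4 + m
t(H, J) = -2 (t(H, J) = -4 + 2 = -2)
v(k, R) = -5 + R
S = 16/3 (S = -1/3*(-16) = 16/3 ≈ 5.3333)
q(U, l) = 162 (q(U, l) = 66 + 96 = 162)
sqrt((8137 + (-66*t(3, 4) + 34)) + q(v(2, -3), S)) = sqrt((8137 + (-66*(-2) + 34)) + 162) = sqrt((8137 + (132 + 34)) + 162) = sqrt((8137 + 166) + 162) = sqrt(8303 + 162) = sqrt(8465)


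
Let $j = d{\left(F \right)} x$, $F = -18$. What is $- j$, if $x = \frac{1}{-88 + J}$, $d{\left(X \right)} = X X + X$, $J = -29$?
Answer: $\frac{34}{13} \approx 2.6154$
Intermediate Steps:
$d{\left(X \right)} = X + X^{2}$ ($d{\left(X \right)} = X^{2} + X = X + X^{2}$)
$x = - \frac{1}{117}$ ($x = \frac{1}{-88 - 29} = \frac{1}{-117} = - \frac{1}{117} \approx -0.008547$)
$j = - \frac{34}{13}$ ($j = - 18 \left(1 - 18\right) \left(- \frac{1}{117}\right) = \left(-18\right) \left(-17\right) \left(- \frac{1}{117}\right) = 306 \left(- \frac{1}{117}\right) = - \frac{34}{13} \approx -2.6154$)
$- j = \left(-1\right) \left(- \frac{34}{13}\right) = \frac{34}{13}$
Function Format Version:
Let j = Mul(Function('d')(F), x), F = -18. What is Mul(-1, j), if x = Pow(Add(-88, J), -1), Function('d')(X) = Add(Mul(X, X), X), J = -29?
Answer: Rational(34, 13) ≈ 2.6154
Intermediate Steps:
Function('d')(X) = Add(X, Pow(X, 2)) (Function('d')(X) = Add(Pow(X, 2), X) = Add(X, Pow(X, 2)))
x = Rational(-1, 117) (x = Pow(Add(-88, -29), -1) = Pow(-117, -1) = Rational(-1, 117) ≈ -0.0085470)
j = Rational(-34, 13) (j = Mul(Mul(-18, Add(1, -18)), Rational(-1, 117)) = Mul(Mul(-18, -17), Rational(-1, 117)) = Mul(306, Rational(-1, 117)) = Rational(-34, 13) ≈ -2.6154)
Mul(-1, j) = Mul(-1, Rational(-34, 13)) = Rational(34, 13)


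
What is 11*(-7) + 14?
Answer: -63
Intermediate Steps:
11*(-7) + 14 = -77 + 14 = -63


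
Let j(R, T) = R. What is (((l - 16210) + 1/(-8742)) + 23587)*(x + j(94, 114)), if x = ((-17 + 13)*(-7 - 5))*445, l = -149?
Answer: 677808826225/4371 ≈ 1.5507e+8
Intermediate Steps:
x = 21360 (x = -4*(-12)*445 = 48*445 = 21360)
(((l - 16210) + 1/(-8742)) + 23587)*(x + j(94, 114)) = (((-149 - 16210) + 1/(-8742)) + 23587)*(21360 + 94) = ((-16359 - 1/8742) + 23587)*21454 = (-143010379/8742 + 23587)*21454 = (63187175/8742)*21454 = 677808826225/4371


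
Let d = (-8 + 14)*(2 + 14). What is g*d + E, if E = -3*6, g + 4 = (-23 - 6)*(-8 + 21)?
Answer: -36594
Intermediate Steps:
g = -381 (g = -4 + (-23 - 6)*(-8 + 21) = -4 - 29*13 = -4 - 377 = -381)
E = -18
d = 96 (d = 6*16 = 96)
g*d + E = -381*96 - 18 = -36576 - 18 = -36594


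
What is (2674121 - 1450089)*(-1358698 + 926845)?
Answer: -528601891296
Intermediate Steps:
(2674121 - 1450089)*(-1358698 + 926845) = 1224032*(-431853) = -528601891296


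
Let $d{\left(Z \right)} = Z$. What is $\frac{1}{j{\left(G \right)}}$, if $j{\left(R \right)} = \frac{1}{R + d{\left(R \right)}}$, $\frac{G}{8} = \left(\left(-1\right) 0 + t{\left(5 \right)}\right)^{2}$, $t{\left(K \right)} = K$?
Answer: $400$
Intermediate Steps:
$G = 200$ ($G = 8 \left(\left(-1\right) 0 + 5\right)^{2} = 8 \left(0 + 5\right)^{2} = 8 \cdot 5^{2} = 8 \cdot 25 = 200$)
$j{\left(R \right)} = \frac{1}{2 R}$ ($j{\left(R \right)} = \frac{1}{R + R} = \frac{1}{2 R}$)
$\frac{1}{j{\left(G \right)}} = \frac{1}{\frac{1}{2} \cdot \frac{1}{200}} = \frac{1}{\frac{1}{400}} = 400$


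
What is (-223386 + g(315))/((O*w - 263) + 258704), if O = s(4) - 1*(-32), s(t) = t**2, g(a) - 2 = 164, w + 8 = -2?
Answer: -223220/257961 ≈ -0.86532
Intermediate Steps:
w = -10 (w = -8 - 2 = -10)
g(a) = 166 (g(a) = 2 + 164 = 166)
O = 48 (O = 4**2 - 1*(-32) = 16 + 32 = 48)
(-223386 + g(315))/((O*w - 263) + 258704) = (-223386 + 166)/((48*(-10) - 263) + 258704) = -223220/((-480 - 263) + 258704) = -223220/(-743 + 258704) = -223220/257961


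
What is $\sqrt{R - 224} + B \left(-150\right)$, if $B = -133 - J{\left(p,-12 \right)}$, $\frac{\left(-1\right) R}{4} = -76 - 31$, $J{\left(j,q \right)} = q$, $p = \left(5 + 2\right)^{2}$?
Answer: $18150 + 2 \sqrt{51} \approx 18164.0$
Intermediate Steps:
$p = 49$ ($p = 7^{2} = 49$)
$R = 428$ ($R = - 4 \left(-76 - 31\right) = \left(-4\right) \left(-107\right) = 428$)
$B = -121$ ($B = -133 - -12 = -133 + 12 = -121$)
$\sqrt{R - 224} + B \left(-150\right) = \sqrt{428 - 224} - -18150 = \sqrt{204} + 18150 = 2 \sqrt{51} + 18150 = 18150 + 2 \sqrt{51}$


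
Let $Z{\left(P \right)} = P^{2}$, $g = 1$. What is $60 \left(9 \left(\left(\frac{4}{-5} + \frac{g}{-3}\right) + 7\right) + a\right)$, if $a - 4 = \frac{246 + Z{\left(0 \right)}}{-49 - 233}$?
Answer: $\frac{157716}{47} \approx 3355.7$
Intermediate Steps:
$a = \frac{147}{47}$ ($a = 4 + \frac{246 + 0^{2}}{-49 - 233} = 4 + \frac{246 + 0}{-282} = 4 + 246 \left(- \frac{1}{282}\right) = 4 - \frac{41}{47} = \frac{147}{47} \approx 3.1277$)
$60 \left(9 \left(\left(\frac{4}{-5} + \frac{g}{-3}\right) + 7\right) + a\right) = 60 \left(9 \left(\left(\frac{4}{-5} + 1 \frac{1}{-3}\right) + 7\right) + \frac{147}{47}\right) = 60 \left(9 \left(\left(4 \left(- \frac{1}{5}\right) + 1 \left(- \frac{1}{3}\right)\right) + 7\right) + \frac{147}{47}\right) = 60 \left(9 \left(\left(- \frac{4}{5} - \frac{1}{3}\right) + 7\right) + \frac{147}{47}\right) = 60 \left(9 \left(- \frac{17}{15} + 7\right) + \frac{147}{47}\right) = 60 \left(9 \cdot \frac{88}{15} + \frac{147}{47}\right) = 60 \left(\frac{264}{5} + \frac{147}{47}\right) = 60 \cdot \frac{13143}{235} = \frac{157716}{47}$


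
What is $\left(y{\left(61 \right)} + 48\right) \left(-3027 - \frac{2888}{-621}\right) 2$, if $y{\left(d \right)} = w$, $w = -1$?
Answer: $- \frac{176426626}{621} \approx -2.841 \cdot 10^{5}$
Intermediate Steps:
$y{\left(d \right)} = -1$
$\left(y{\left(61 \right)} + 48\right) \left(-3027 - \frac{2888}{-621}\right) 2 = \left(-1 + 48\right) \left(-3027 - \frac{2888}{-621}\right) 2 = 47 \left(-3027 - - \frac{2888}{621}\right) 2 = 47 \left(-3027 + \frac{2888}{621}\right) 2 = 47 \left(- \frac{1876879}{621}\right) 2 = \left(- \frac{88213313}{621}\right) 2 = - \frac{176426626}{621}$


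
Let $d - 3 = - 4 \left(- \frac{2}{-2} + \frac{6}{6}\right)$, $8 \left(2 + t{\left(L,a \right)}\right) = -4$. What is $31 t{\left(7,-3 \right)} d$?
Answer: $\frac{775}{2} \approx 387.5$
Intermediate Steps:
$t{\left(L,a \right)} = - \frac{5}{2}$ ($t{\left(L,a \right)} = -2 + \frac{1}{8} \left(-4\right) = -2 - \frac{1}{2} = - \frac{5}{2}$)
$d = -5$ ($d = 3 - 4 \left(- \frac{2}{-2} + \frac{6}{6}\right) = 3 - 4 \left(\left(-2\right) \left(- \frac{1}{2}\right) + 6 \cdot \frac{1}{6}\right) = 3 - 4 \left(1 + 1\right) = 3 - 8 = -5$)
$31 t{\left(7,-3 \right)} d = 31 \left(- \frac{5}{2}\right) \left(-5\right) = \left(- \frac{155}{2}\right) \left(-5\right) = \frac{775}{2}$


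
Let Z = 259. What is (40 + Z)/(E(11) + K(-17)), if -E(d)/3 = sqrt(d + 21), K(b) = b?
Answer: -5083 + 3588*sqrt(2) ≈ -8.8017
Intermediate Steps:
E(d) = -3*sqrt(21 + d) (E(d) = -3*sqrt(d + 21) = -3*sqrt(21 + d))
(40 + Z)/(E(11) + K(-17)) = (40 + 259)/(-3*sqrt(21 + 11) - 17) = 299/(-12*sqrt(2) - 17) = 299/(-17 - 12*sqrt(2))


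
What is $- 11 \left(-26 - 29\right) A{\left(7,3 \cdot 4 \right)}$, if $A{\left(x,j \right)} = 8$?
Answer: $4840$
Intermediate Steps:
$- 11 \left(-26 - 29\right) A{\left(7,3 \cdot 4 \right)} = - 11 \left(-26 - 29\right) 8 = \left(-11\right) \left(-55\right) 8 = 605 \cdot 8 = 4840$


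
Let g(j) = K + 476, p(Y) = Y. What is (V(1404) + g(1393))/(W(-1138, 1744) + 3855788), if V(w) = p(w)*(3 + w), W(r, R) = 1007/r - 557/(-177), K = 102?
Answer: 398018984556/776656409315 ≈ 0.51248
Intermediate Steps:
g(j) = 578 (g(j) = 102 + 476 = 578)
W(r, R) = 557/177 + 1007/r (W(r, R) = 1007/r - 557*(-1/177) = 1007/r + 557/177 = 557/177 + 1007/r)
V(w) = w*(3 + w)
(V(1404) + g(1393))/(W(-1138, 1744) + 3855788) = (1404*(3 + 1404) + 578)/((557/177 + 1007/(-1138)) + 3855788) = (1404*1407 + 578)/((557/177 + 1007*(-1/1138)) + 3855788) = (1975428 + 578)/((557/177 - 1007/1138) + 3855788) = 1976006/(455627/201426 + 3855788) = 1976006/(776656409315/201426) = 1976006*(201426/776656409315) = 398018984556/776656409315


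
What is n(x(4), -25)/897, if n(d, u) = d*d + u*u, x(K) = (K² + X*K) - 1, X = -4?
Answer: 626/897 ≈ 0.69788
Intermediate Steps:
x(K) = -1 + K² - 4*K (x(K) = (K² - 4*K) - 1 = -1 + K² - 4*K)
n(d, u) = d² + u²
n(x(4), -25)/897 = ((-1 + 4² - 4*4)² + (-25)²)/897 = ((-1 + 16 - 16)² + 625)*(1/897) = ((-1)² + 625)*(1/897) = (1 + 625)*(1/897) = 626*(1/897) = 626/897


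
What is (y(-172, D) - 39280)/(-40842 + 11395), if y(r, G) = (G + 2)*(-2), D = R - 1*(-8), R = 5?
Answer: 39310/29447 ≈ 1.3349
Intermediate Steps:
D = 13 (D = 5 - 1*(-8) = 5 + 8 = 13)
y(r, G) = -4 - 2*G (y(r, G) = (2 + G)*(-2) = -4 - 2*G)
(y(-172, D) - 39280)/(-40842 + 11395) = ((-4 - 2*13) - 39280)/(-40842 + 11395) = ((-4 - 26) - 39280)/(-29447) = (-30 - 39280)*(-1/29447) = -39310*(-1/29447) = 39310/29447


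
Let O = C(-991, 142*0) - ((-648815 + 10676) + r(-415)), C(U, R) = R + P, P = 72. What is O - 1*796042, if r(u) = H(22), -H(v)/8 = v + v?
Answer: -157479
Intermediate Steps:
H(v) = -16*v (H(v) = -8*(v + v) = -16*v)
r(u) = -352 (r(u) = -16*22 = -352)
C(U, R) = 72 + R (C(U, R) = R + 72 = 72 + R)
O = 638563 (O = (72 + 142*0) - ((-648815 + 10676) - 352) = (72 + 0) - (-638139 - 352) = 72 - 1*(-638491) = 72 + 638491 = 638563)
O - 1*796042 = 638563 - 1*796042 = 638563 - 796042 = -157479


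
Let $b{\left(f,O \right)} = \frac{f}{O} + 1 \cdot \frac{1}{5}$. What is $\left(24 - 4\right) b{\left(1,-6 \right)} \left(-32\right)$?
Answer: $- \frac{64}{3} \approx -21.333$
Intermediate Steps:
$b{\left(f,O \right)} = \frac{1}{5} + \frac{f}{O}$ ($b{\left(f,O \right)} = \frac{f}{O} + 1 \cdot \frac{1}{5} = \frac{f}{O} + \frac{1}{5} = \frac{1}{5} + \frac{f}{O}$)
$\left(24 - 4\right) b{\left(1,-6 \right)} \left(-32\right) = \left(24 - 4\right) \frac{1 + \frac{1}{5} \left(-6\right)}{-6} \left(-32\right) = 20 \left(- \frac{1 - \frac{6}{5}}{6}\right) \left(-32\right) = 20 \left(\left(- \frac{1}{6}\right) \left(- \frac{1}{5}\right)\right) \left(-32\right) = 20 \cdot \frac{1}{30} \left(-32\right) = \frac{2}{3} \left(-32\right) = - \frac{64}{3}$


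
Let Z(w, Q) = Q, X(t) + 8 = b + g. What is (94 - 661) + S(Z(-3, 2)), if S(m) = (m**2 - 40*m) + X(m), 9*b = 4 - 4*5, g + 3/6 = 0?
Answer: -11759/18 ≈ -653.28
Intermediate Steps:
g = -1/2 (g = -1/2 + 0 = -1/2 ≈ -0.50000)
b = -16/9 (b = (4 - 4*5)/9 = (4 - 20)/9 = (1/9)*(-16) = -16/9 ≈ -1.7778)
X(t) = -185/18 (X(t) = -8 + (-16/9 - 1/2) = -8 - 41/18 = -185/18)
S(m) = -185/18 + m**2 - 40*m (S(m) = (m**2 - 40*m) - 185/18 = -185/18 + m**2 - 40*m)
(94 - 661) + S(Z(-3, 2)) = (94 - 661) + (-185/18 + 2**2 - 40*2) = -567 + (-185/18 + 4 - 80) = -567 - 1553/18 = -11759/18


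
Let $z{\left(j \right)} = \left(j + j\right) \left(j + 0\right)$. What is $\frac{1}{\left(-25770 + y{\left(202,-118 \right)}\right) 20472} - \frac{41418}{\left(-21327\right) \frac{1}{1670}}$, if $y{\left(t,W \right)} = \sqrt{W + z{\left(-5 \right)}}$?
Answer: $\frac{52242294646023299165}{16108177935254944} - \frac{i \sqrt{17}}{6797655620448} \approx 3243.2 - 6.0655 \cdot 10^{-13} i$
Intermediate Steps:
$z{\left(j \right)} = 2 j^{2}$ ($z{\left(j \right)} = 2 j j = 2 j^{2}$)
$y{\left(t,W \right)} = \sqrt{50 + W}$ ($y{\left(t,W \right)} = \sqrt{W + 2 \left(-5\right)^{2}} = \sqrt{W + 2 \cdot 25} = \sqrt{W + 50} = \sqrt{50 + W}$)
$\frac{1}{\left(-25770 + y{\left(202,-118 \right)}\right) 20472} - \frac{41418}{\left(-21327\right) \frac{1}{1670}} = \frac{1}{\left(-25770 + \sqrt{50 - 118}\right) 20472} - \frac{41418}{\left(-21327\right) \frac{1}{1670}} = \frac{1}{-25770 + \sqrt{-68}} \cdot \frac{1}{20472} - \frac{41418}{\left(-21327\right) \frac{1}{1670}} = \frac{1}{-25770 + 2 i \sqrt{17}} \cdot \frac{1}{20472} - \frac{41418}{- \frac{21327}{1670}} = \frac{1}{20472 \left(-25770 + 2 i \sqrt{17}\right)} - - \frac{23056020}{7109} = \frac{1}{20472 \left(-25770 + 2 i \sqrt{17}\right)} + \frac{23056020}{7109} = \frac{23056020}{7109} + \frac{1}{20472 \left(-25770 + 2 i \sqrt{17}\right)}$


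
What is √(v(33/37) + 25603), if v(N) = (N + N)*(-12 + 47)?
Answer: √35135977/37 ≈ 160.20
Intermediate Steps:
v(N) = 70*N (v(N) = (2*N)*35 = 70*N)
√(v(33/37) + 25603) = √(70*(33/37) + 25603) = √(2310/37 + 25603) = √(949621/37) = √35135977/37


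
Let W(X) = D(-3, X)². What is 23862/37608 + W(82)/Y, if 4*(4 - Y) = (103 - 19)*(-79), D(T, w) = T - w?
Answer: 51900051/10423684 ≈ 4.9790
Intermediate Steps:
Y = 1663 (Y = 4 - (103 - 19)*(-79)/4 = 4 - 21*(-79) = 4 - ¼*(-6636) = 4 + 1659 = 1663)
W(X) = (-3 - X)²
23862/37608 + W(82)/Y = 23862/37608 + (3 + 82)²/1663 = 23862*(1/37608) + 85²*(1/1663) = 3977/6268 + 7225*(1/1663) = 3977/6268 + 7225/1663 = 51900051/10423684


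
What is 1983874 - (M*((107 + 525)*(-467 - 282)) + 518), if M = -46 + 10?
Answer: -15057892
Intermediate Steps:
M = -36
1983874 - (M*((107 + 525)*(-467 - 282)) + 518) = 1983874 - (-36*(107 + 525)*(-467 - 282) + 518) = 1983874 - (-22752*(-749) + 518) = 1983874 - (-36*(-473368) + 518) = 1983874 - (17041248 + 518) = 1983874 - 1*17041766 = 1983874 - 17041766 = -15057892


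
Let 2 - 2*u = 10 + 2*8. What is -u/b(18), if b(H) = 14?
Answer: 6/7 ≈ 0.85714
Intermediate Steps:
u = -12 (u = 1 - (10 + 2*8)/2 = 1 - (10 + 16)/2 = 1 - ½*26 = 1 - 13 = -12)
-u/b(18) = -(-12)/14 = -1*(-6/7) = 6/7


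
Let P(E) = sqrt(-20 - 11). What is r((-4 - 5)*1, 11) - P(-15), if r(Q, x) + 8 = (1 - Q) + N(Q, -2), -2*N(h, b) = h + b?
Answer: 15/2 - I*sqrt(31) ≈ 7.5 - 5.5678*I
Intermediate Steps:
N(h, b) = -b/2 - h/2 (N(h, b) = -(h + b)/2 = -(b + h)/2 = -b/2 - h/2)
P(E) = I*sqrt(31) (P(E) = sqrt(-31) = I*sqrt(31))
r(Q, x) = -6 - 3*Q/2 (r(Q, x) = -8 + ((1 - Q) + (-1/2*(-2) - Q/2)) = -8 + ((1 - Q) + (1 - Q/2)) = -8 + (2 - 3*Q/2) = -6 - 3*Q/2)
r((-4 - 5)*1, 11) - P(-15) = (-6 - 3*(-4 - 5)/2) - I*sqrt(31) = (-6 - (-27)/2) - I*sqrt(31) = (-6 - 3/2*(-9)) - I*sqrt(31) = (-6 + 27/2) - I*sqrt(31) = 15/2 - I*sqrt(31)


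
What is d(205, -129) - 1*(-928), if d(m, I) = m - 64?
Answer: 1069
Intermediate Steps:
d(m, I) = -64 + m
d(205, -129) - 1*(-928) = (-64 + 205) - 1*(-928) = 141 + 928 = 1069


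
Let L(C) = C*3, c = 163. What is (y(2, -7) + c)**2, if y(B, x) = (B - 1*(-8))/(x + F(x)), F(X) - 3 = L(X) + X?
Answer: 6775609/256 ≈ 26467.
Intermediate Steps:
L(C) = 3*C
F(X) = 3 + 4*X (F(X) = 3 + (3*X + X) = 3 + 4*X)
y(B, x) = (8 + B)/(3 + 5*x) (y(B, x) = (B - 1*(-8))/(x + (3 + 4*x)) = (B + 8)/(3 + 5*x) = (8 + B)/(3 + 5*x))
(y(2, -7) + c)**2 = ((8 + 2)/(3 + 5*(-7)) + 163)**2 = (10/(3 - 35) + 163)**2 = (10/(-32) + 163)**2 = (-1/32*10 + 163)**2 = (-5/16 + 163)**2 = (2603/16)**2 = 6775609/256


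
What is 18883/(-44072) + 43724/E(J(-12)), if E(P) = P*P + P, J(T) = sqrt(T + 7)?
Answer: (-1927098543*sqrt(5) + 94415*I)/(220360*(sqrt(5) - I)) ≈ -7287.8 - 3259.0*I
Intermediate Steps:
J(T) = sqrt(7 + T)
E(P) = P + P**2 (E(P) = P**2 + P = P + P**2)
18883/(-44072) + 43724/E(J(-12)) = 18883/(-44072) + 43724/((sqrt(7 - 12)*(1 + sqrt(7 - 12)))) = 18883*(-1/44072) + 43724/((sqrt(-5)*(1 + sqrt(-5)))) = -18883/44072 + 43724/(((I*sqrt(5))*(1 + I*sqrt(5)))) = -18883/44072 + 43724/((I*sqrt(5)*(1 + I*sqrt(5)))) = -18883/44072 + 43724*(-I*sqrt(5)/(5*(1 + I*sqrt(5)))) = -18883/44072 - 43724*I*sqrt(5)/(5*(1 + I*sqrt(5)))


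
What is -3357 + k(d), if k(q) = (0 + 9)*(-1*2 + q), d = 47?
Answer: -2952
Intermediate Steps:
k(q) = -18 + 9*q (k(q) = 9*(-2 + q) = -18 + 9*q)
-3357 + k(d) = -3357 + (-18 + 9*47) = -3357 + (-18 + 423) = -3357 + 405 = -2952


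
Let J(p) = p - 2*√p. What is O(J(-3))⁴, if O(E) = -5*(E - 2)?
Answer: -644375 + 325000*I*√3 ≈ -6.4438e+5 + 5.6292e+5*I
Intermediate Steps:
J(p) = p - 2*√p
O(E) = 10 - 5*E (O(E) = -5*(-2 + E) = 10 - 5*E)
O(J(-3))⁴ = (10 - 5*(-3 - 2*I*√3))⁴ = (10 + (15 + 10*I*√3))⁴ = (25 + 10*I*√3)⁴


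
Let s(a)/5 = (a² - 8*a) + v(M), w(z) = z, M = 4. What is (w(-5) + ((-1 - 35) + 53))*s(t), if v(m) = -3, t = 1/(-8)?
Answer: -1905/16 ≈ -119.06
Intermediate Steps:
t = -⅛ ≈ -0.12500
s(a) = -15 - 40*a + 5*a² (s(a) = 5*((a² - 8*a) - 3) = 5*(-3 + a² - 8*a) = -15 - 40*a + 5*a²)
(w(-5) + ((-1 - 35) + 53))*s(t) = (-5 + ((-1 - 35) + 53))*(-15 - 40*(-⅛) + 5*(-⅛)²) = (-5 + (-36 + 53))*(-15 + 5 + 5*(1/64)) = (-5 + 17)*(-15 + 5 + 5/64) = 12*(-635/64) = -1905/16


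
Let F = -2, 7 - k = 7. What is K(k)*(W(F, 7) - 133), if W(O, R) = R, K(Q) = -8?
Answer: 1008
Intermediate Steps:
k = 0 (k = 7 - 1*7 = 7 - 7 = 0)
K(k)*(W(F, 7) - 133) = -8*(7 - 133) = -8*(-126) = 1008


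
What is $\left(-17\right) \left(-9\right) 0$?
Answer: $0$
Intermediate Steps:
$\left(-17\right) \left(-9\right) 0 = 153 \cdot 0 = 0$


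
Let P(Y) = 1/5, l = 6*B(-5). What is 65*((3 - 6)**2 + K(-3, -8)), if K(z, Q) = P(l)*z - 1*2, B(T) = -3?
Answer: 416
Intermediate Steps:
l = -18 (l = 6*(-3) = -18)
P(Y) = 1/5
K(z, Q) = -2 + z/5 (K(z, Q) = z/5 - 1*2 = z/5 - 2 = -2 + z/5)
65*((3 - 6)**2 + K(-3, -8)) = 65*((3 - 6)**2 + (-2 + (1/5)*(-3))) = 65*((-3)**2 + (-2 - 3/5)) = 65*(9 - 13/5) = 65*(32/5) = 416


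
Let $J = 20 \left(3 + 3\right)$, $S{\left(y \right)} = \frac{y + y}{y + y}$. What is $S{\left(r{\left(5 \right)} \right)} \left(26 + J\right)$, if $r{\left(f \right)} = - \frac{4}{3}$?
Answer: $146$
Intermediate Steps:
$r{\left(f \right)} = - \frac{4}{3}$ ($r{\left(f \right)} = \left(-4\right) \frac{1}{3} = - \frac{4}{3}$)
$S{\left(y \right)} = 1$ ($S{\left(y \right)} = \frac{2 y}{2 y} = 2 y \frac{1}{2 y} = 1$)
$J = 120$ ($J = 20 \cdot 6 = 120$)
$S{\left(r{\left(5 \right)} \right)} \left(26 + J\right) = 1 \left(26 + 120\right) = 1 \cdot 146 = 146$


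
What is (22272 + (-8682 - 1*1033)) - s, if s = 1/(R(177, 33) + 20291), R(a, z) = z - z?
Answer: 254794086/20291 ≈ 12557.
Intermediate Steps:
R(a, z) = 0
s = 1/20291 (s = 1/(0 + 20291) = 1/20291 ≈ 4.9283e-5)
(22272 + (-8682 - 1*1033)) - s = (22272 + (-8682 - 1*1033)) - 1*1/20291 = (22272 + (-8682 - 1033)) - 1/20291 = (22272 - 9715) - 1/20291 = 12557 - 1/20291 = 254794086/20291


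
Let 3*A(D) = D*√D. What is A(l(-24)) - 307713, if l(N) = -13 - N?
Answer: -307713 + 11*√11/3 ≈ -3.0770e+5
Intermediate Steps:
A(D) = D^(3/2)/3 (A(D) = (D*√D)/3 = D^(3/2)/3)
A(l(-24)) - 307713 = (-13 - 1*(-24))^(3/2)/3 - 307713 = (-13 + 24)^(3/2)/3 - 307713 = 11^(3/2)/3 - 307713 = (11*√11)/3 - 307713 = 11*√11/3 - 307713 = -307713 + 11*√11/3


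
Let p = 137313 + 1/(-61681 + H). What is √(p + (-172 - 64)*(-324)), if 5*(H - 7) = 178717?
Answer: 136*√194289039743/129653 ≈ 462.36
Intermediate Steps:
H = 178752/5 (H = 7 + (⅕)*178717 = 7 + 178717/5 = 178752/5 ≈ 35750.)
p = 17803042384/129653 (p = 137313 + 1/(-61681 + 178752/5) = 137313 + 1/(-129653/5) = 137313 - 5/129653 = 17803042384/129653 ≈ 1.3731e+5)
√(p + (-172 - 64)*(-324)) = √(17803042384/129653 + (-172 - 64)*(-324)) = √(17803042384/129653 - 236*(-324)) = √(17803042384/129653 + 76464) = √(27716829376/129653) = 136*√194289039743/129653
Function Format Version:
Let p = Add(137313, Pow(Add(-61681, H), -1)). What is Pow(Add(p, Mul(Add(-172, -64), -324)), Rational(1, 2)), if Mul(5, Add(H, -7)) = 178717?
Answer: Mul(Rational(136, 129653), Pow(194289039743, Rational(1, 2))) ≈ 462.36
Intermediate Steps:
H = Rational(178752, 5) (H = Add(7, Mul(Rational(1, 5), 178717)) = Add(7, Rational(178717, 5)) = Rational(178752, 5) ≈ 35750.)
p = Rational(17803042384, 129653) (p = Add(137313, Pow(Add(-61681, Rational(178752, 5)), -1)) = Add(137313, Pow(Rational(-129653, 5), -1)) = Add(137313, Rational(-5, 129653)) = Rational(17803042384, 129653) ≈ 1.3731e+5)
Pow(Add(p, Mul(Add(-172, -64), -324)), Rational(1, 2)) = Pow(Add(Rational(17803042384, 129653), Mul(Add(-172, -64), -324)), Rational(1, 2)) = Pow(Add(Rational(17803042384, 129653), Mul(-236, -324)), Rational(1, 2)) = Pow(Add(Rational(17803042384, 129653), 76464), Rational(1, 2)) = Pow(Rational(27716829376, 129653), Rational(1, 2)) = Mul(Rational(136, 129653), Pow(194289039743, Rational(1, 2)))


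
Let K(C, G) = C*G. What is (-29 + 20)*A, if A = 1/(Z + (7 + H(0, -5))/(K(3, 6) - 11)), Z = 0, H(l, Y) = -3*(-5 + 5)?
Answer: -9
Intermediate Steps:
H(l, Y) = 0 (H(l, Y) = -3*0 = 0)
A = 1 (A = 1/(0 + (7 + 0)/(3*6 - 11)) = 1/(0 + 7/(18 - 11)) = 1/(0 + 7/7) = 1/(0 + 7*(⅐)) = 1/(0 + 1) = 1/1 = 1)
(-29 + 20)*A = (-29 + 20)*1 = -9*1 = -9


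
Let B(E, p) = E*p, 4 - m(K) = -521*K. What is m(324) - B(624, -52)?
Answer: 201256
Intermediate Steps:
m(K) = 4 + 521*K (m(K) = 4 - (-521)*K = 4 + 521*K)
m(324) - B(624, -52) = (4 + 521*324) - 624*(-52) = (4 + 168804) - 1*(-32448) = 168808 + 32448 = 201256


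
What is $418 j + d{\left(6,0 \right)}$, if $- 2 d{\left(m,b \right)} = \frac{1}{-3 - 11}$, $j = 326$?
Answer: $\frac{3815505}{28} \approx 1.3627 \cdot 10^{5}$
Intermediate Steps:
$d{\left(m,b \right)} = \frac{1}{28}$ ($d{\left(m,b \right)} = - \frac{1}{2 \left(-3 - 11\right)} = - \frac{1}{2 \left(-14\right)} = \left(- \frac{1}{2}\right) \left(- \frac{1}{14}\right) = \frac{1}{28}$)
$418 j + d{\left(6,0 \right)} = 418 \cdot 326 + \frac{1}{28} = 136268 + \frac{1}{28} = \frac{3815505}{28}$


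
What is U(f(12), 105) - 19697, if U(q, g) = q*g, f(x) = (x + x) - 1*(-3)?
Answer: -16862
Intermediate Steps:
f(x) = 3 + 2*x (f(x) = 2*x + 3 = 3 + 2*x)
U(q, g) = g*q
U(f(12), 105) - 19697 = 105*(3 + 2*12) - 19697 = 105*(3 + 24) - 19697 = 105*27 - 19697 = 2835 - 19697 = -16862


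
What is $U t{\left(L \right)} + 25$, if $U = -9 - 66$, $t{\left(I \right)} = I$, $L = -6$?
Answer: $475$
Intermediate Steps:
$U = -75$ ($U = -9 - 66 = -75$)
$U t{\left(L \right)} + 25 = \left(-75\right) \left(-6\right) + 25 = 450 + 25 = 475$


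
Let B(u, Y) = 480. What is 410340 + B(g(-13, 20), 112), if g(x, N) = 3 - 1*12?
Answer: 410820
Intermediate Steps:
g(x, N) = -9 (g(x, N) = 3 - 12 = -9)
410340 + B(g(-13, 20), 112) = 410340 + 480 = 410820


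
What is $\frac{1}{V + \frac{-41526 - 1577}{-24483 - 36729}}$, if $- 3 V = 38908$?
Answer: $- \frac{61212}{793835729} \approx -7.7109 \cdot 10^{-5}$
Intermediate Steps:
$V = - \frac{38908}{3}$ ($V = \left(- \frac{1}{3}\right) 38908 = - \frac{38908}{3} \approx -12969.0$)
$\frac{1}{V + \frac{-41526 - 1577}{-24483 - 36729}} = \frac{1}{- \frac{38908}{3} + \frac{-41526 - 1577}{-24483 - 36729}} = \frac{1}{- \frac{38908}{3} - \frac{43103}{-61212}} = \frac{1}{- \frac{38908}{3} - - \frac{43103}{61212}} = \frac{1}{- \frac{38908}{3} + \frac{43103}{61212}} = \frac{1}{- \frac{793835729}{61212}} = - \frac{61212}{793835729}$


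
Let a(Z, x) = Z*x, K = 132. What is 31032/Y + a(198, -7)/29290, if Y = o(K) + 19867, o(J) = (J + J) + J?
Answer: 440421381/296751635 ≈ 1.4841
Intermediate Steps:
o(J) = 3*J (o(J) = 2*J + J = 3*J)
Y = 20263 (Y = 3*132 + 19867 = 396 + 19867 = 20263)
31032/Y + a(198, -7)/29290 = 31032/20263 + (198*(-7))/29290 = 31032*(1/20263) - 1386*1/29290 = 31032/20263 - 693/14645 = 440421381/296751635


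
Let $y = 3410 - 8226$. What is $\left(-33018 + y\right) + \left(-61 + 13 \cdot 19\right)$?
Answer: $-37648$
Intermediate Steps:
$y = -4816$ ($y = 3410 - 8226 = -4816$)
$\left(-33018 + y\right) + \left(-61 + 13 \cdot 19\right) = \left(-33018 - 4816\right) + \left(-61 + 13 \cdot 19\right) = -37834 + \left(-61 + 247\right) = -37834 + 186 = -37648$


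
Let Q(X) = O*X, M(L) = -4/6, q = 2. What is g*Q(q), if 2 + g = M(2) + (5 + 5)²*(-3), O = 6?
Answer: -3632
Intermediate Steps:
M(L) = -⅔ (M(L) = -4/6 = -2*⅓ = -⅔)
Q(X) = 6*X
g = -908/3 (g = -2 + (-⅔ + (5 + 5)²*(-3)) = -2 + (-⅔ + 10²*(-3)) = -2 + (-⅔ + 100*(-3)) = -2 + (-⅔ - 300) = -2 - 902/3 = -908/3 ≈ -302.67)
g*Q(q) = -1816*2 = -908/3*12 = -3632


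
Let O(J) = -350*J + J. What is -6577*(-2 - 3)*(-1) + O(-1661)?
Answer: 546804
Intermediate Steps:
O(J) = -349*J
-6577*(-2 - 3)*(-1) + O(-1661) = -6577*(-2 - 3)*(-1) - 349*(-1661) = -(-32885)*(-1) + 579689 = -6577*5 + 579689 = -32885 + 579689 = 546804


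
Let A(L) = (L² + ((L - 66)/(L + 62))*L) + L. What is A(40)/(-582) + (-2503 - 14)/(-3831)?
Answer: -40620521/18951957 ≈ -2.1433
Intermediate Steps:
A(L) = L + L² + L*(-66 + L)/(62 + L) (A(L) = (L² + ((-66 + L)/(62 + L))*L) + L = (L² + L*(-66 + L)/(62 + L)) + L = L + L² + L*(-66 + L)/(62 + L))
A(40)/(-582) + (-2503 - 14)/(-3831) = (40*(-4 + 40² + 64*40)/(62 + 40))/(-582) + (-2503 - 14)/(-3831) = (40*(-4 + 1600 + 2560)/102)*(-1/582) - 2517*(-1/3831) = (40*(1/102)*4156)*(-1/582) + 839/1277 = (83120/51)*(-1/582) + 839/1277 = -41560/14841 + 839/1277 = -40620521/18951957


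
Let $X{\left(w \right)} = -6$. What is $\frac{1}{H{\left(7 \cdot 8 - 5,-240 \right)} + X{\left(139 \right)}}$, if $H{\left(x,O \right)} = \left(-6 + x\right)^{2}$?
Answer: $\frac{1}{2019} \approx 0.0004953$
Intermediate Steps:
$\frac{1}{H{\left(7 \cdot 8 - 5,-240 \right)} + X{\left(139 \right)}} = \frac{1}{\left(-6 + \left(7 \cdot 8 - 5\right)\right)^{2} - 6} = \frac{1}{\left(-6 + \left(56 - 5\right)\right)^{2} - 6} = \frac{1}{\left(-6 + 51\right)^{2} - 6} = \frac{1}{45^{2} - 6} = \frac{1}{2025 - 6} = \frac{1}{2019}$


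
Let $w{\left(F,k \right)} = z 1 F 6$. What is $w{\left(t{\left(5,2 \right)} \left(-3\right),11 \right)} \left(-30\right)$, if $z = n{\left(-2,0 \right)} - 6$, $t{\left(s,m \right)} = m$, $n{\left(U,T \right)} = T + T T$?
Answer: $-6480$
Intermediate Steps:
$n{\left(U,T \right)} = T + T^{2}$
$z = -6$ ($z = 0 \left(1 + 0\right) - 6 = 0 \cdot 1 - 6 = 0 - 6 = -6$)
$w{\left(F,k \right)} = - 36 F$ ($w{\left(F,k \right)} = \left(-6\right) 1 F 6 = - 6 \cdot 6 F = - 36 F$)
$w{\left(t{\left(5,2 \right)} \left(-3\right),11 \right)} \left(-30\right) = - 36 \cdot 2 \left(-3\right) \left(-30\right) = \left(-36\right) \left(-6\right) \left(-30\right) = 216 \left(-30\right) = -6480$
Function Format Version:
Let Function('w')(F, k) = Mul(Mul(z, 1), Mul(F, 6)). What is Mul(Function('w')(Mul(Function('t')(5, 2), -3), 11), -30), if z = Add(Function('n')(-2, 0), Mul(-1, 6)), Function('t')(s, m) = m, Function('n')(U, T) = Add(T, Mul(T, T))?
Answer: -6480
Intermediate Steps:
Function('n')(U, T) = Add(T, Pow(T, 2))
z = -6 (z = Add(Mul(0, Add(1, 0)), Mul(-1, 6)) = Add(Mul(0, 1), -6) = Add(0, -6) = -6)
Function('w')(F, k) = Mul(-36, F) (Function('w')(F, k) = Mul(Mul(-6, 1), Mul(F, 6)) = Mul(-6, Mul(6, F)) = Mul(-36, F))
Mul(Function('w')(Mul(Function('t')(5, 2), -3), 11), -30) = Mul(Mul(-36, Mul(2, -3)), -30) = Mul(Mul(-36, -6), -30) = Mul(216, -30) = -6480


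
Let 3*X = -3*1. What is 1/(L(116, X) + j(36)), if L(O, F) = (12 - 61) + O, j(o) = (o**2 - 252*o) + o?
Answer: -1/7673 ≈ -0.00013033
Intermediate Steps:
X = -1 (X = (-3*1)/3 = (1/3)*(-3) = -1)
j(o) = o**2 - 251*o
L(O, F) = -49 + O
1/(L(116, X) + j(36)) = 1/((-49 + 116) + 36*(-251 + 36)) = 1/(67 + 36*(-215)) = 1/(67 - 7740) = 1/(-7673) = -1/7673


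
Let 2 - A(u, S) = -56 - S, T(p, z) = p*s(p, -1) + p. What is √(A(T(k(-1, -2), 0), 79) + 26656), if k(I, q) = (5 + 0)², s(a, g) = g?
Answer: 3*√2977 ≈ 163.69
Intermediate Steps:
k(I, q) = 25 (k(I, q) = 5² = 25)
T(p, z) = 0 (T(p, z) = p*(-1) + p = -p + p = 0)
A(u, S) = 58 + S (A(u, S) = 2 - (-56 - S) = 2 + (56 + S) = 58 + S)
√(A(T(k(-1, -2), 0), 79) + 26656) = √((58 + 79) + 26656) = √(137 + 26656) = √26793 = 3*√2977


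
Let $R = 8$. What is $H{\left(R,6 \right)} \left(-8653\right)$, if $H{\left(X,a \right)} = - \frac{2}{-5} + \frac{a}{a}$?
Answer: $- \frac{60571}{5} \approx -12114.0$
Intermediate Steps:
$H{\left(X,a \right)} = \frac{7}{5}$ ($H{\left(X,a \right)} = \left(-2\right) \left(- \frac{1}{5}\right) + 1 = \frac{2}{5} + 1 = \frac{7}{5}$)
$H{\left(R,6 \right)} \left(-8653\right) = \frac{7}{5} \left(-8653\right) = - \frac{60571}{5}$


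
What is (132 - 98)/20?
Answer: 17/10 ≈ 1.7000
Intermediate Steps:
(132 - 98)/20 = 34*(1/20) = 17/10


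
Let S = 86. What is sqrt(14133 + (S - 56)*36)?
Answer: sqrt(15213) ≈ 123.34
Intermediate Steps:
sqrt(14133 + (S - 56)*36) = sqrt(14133 + (86 - 56)*36) = sqrt(14133 + 30*36) = sqrt(14133 + 1080) = sqrt(15213)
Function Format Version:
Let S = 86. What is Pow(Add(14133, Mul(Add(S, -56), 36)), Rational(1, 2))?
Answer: Pow(15213, Rational(1, 2)) ≈ 123.34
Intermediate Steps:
Pow(Add(14133, Mul(Add(S, -56), 36)), Rational(1, 2)) = Pow(Add(14133, Mul(Add(86, -56), 36)), Rational(1, 2)) = Pow(Add(14133, Mul(30, 36)), Rational(1, 2)) = Pow(Add(14133, 1080), Rational(1, 2)) = Pow(15213, Rational(1, 2))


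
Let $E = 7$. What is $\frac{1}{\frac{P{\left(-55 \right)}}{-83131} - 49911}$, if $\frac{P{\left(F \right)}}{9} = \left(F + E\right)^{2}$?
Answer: $- \frac{83131}{4149172077} \approx -2.0036 \cdot 10^{-5}$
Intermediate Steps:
$P{\left(F \right)} = 9 \left(7 + F\right)^{2}$ ($P{\left(F \right)} = 9 \left(F + 7\right)^{2} = 9 \left(7 + F\right)^{2}$)
$\frac{1}{\frac{P{\left(-55 \right)}}{-83131} - 49911} = \frac{1}{\frac{9 \left(7 - 55\right)^{2}}{-83131} - 49911} = \frac{1}{9 \left(-48\right)^{2} \left(- \frac{1}{83131}\right) - 49911} = \frac{1}{9 \cdot 2304 \left(- \frac{1}{83131}\right) - 49911} = \frac{1}{20736 \left(- \frac{1}{83131}\right) - 49911} = \frac{1}{- \frac{20736}{83131} - 49911} = \frac{1}{- \frac{4149172077}{83131}} = - \frac{83131}{4149172077}$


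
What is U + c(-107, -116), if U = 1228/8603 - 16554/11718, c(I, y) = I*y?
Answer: 137275085/11061 ≈ 12411.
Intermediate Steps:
U = -14047/11061 (U = 1228*(1/8603) - 16554*1/11718 = 1228/8603 - 89/63 = -14047/11061 ≈ -1.2700)
U + c(-107, -116) = -14047/11061 - 107*(-116) = -14047/11061 + 12412 = 137275085/11061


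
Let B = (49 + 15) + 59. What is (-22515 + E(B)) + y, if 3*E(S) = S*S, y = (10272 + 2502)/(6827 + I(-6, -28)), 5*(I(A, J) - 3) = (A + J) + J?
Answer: -297760833/17044 ≈ -17470.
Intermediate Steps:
B = 123 (B = 64 + 59 = 123)
I(A, J) = 3 + A/5 + 2*J/5 (I(A, J) = 3 + ((A + J) + J)/5 = 3 + (A + 2*J)/5 = 3 + (A/5 + 2*J/5) = 3 + A/5 + 2*J/5)
y = 31935/17044 (y = (10272 + 2502)/(6827 + (3 + (⅕)*(-6) + (⅖)*(-28))) = 12774/(6827 + (3 - 6/5 - 56/5)) = 12774/(6827 - 47/5) = 12774/(34088/5) = 12774*(5/34088) = 31935/17044 ≈ 1.8737)
E(S) = S²/3 (E(S) = (S*S)/3 = S²/3)
(-22515 + E(B)) + y = (-22515 + (⅓)*123²) + 31935/17044 = (-22515 + (⅓)*15129) + 31935/17044 = (-22515 + 5043) + 31935/17044 = -17472 + 31935/17044 = -297760833/17044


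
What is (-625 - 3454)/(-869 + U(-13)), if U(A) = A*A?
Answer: 4079/700 ≈ 5.8271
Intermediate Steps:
U(A) = A**2
(-625 - 3454)/(-869 + U(-13)) = (-625 - 3454)/(-869 + (-13)**2) = -4079/(-869 + 169) = -4079/(-700) = -4079*(-1/700) = 4079/700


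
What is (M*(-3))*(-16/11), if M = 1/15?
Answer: 16/55 ≈ 0.29091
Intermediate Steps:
M = 1/15 ≈ 0.066667
(M*(-3))*(-16/11) = ((1/15)*(-3))*(-16/11) = -(-16)/(5*11) = -1/5*(-16/11) = 16/55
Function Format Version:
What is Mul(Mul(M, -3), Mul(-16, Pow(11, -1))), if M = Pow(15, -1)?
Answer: Rational(16, 55) ≈ 0.29091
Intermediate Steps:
M = Rational(1, 15) ≈ 0.066667
Mul(Mul(M, -3), Mul(-16, Pow(11, -1))) = Mul(Mul(Rational(1, 15), -3), Mul(-16, Pow(11, -1))) = Mul(Rational(-1, 5), Mul(-16, Rational(1, 11))) = Mul(Rational(-1, 5), Rational(-16, 11)) = Rational(16, 55)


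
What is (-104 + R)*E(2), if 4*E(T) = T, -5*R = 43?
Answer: -563/10 ≈ -56.300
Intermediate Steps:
R = -43/5 (R = -⅕*43 = -43/5 ≈ -8.6000)
E(T) = T/4
(-104 + R)*E(2) = (-104 - 43/5)*((¼)*2) = -563/5*½ = -563/10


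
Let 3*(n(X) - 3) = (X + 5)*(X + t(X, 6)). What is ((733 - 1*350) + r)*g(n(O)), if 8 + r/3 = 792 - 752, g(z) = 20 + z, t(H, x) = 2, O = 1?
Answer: 13891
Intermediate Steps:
n(X) = 3 + (2 + X)*(5 + X)/3 (n(X) = 3 + ((X + 5)*(X + 2))/3 = 3 + ((5 + X)*(2 + X))/3 = 3 + ((2 + X)*(5 + X))/3 = 3 + (2 + X)*(5 + X)/3)
r = 96 (r = -24 + 3*(792 - 752) = -24 + 3*40 = -24 + 120 = 96)
((733 - 1*350) + r)*g(n(O)) = ((733 - 1*350) + 96)*(20 + (19/3 + (⅓)*1² + (7/3)*1)) = ((733 - 350) + 96)*(20 + (19/3 + (⅓)*1 + 7/3)) = (383 + 96)*(20 + (19/3 + ⅓ + 7/3)) = 479*(20 + 9) = 479*29 = 13891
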